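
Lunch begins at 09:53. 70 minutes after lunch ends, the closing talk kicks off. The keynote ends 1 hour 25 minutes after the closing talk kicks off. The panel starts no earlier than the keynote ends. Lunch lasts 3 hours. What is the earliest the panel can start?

Lunch ends at 09:53 + 180 min = 12:53.
The closing talk starts at 12:53 + 70 min = 14:03.
The keynote ends at 14:03 + 85 min = 15:28.
The panel is bounded by the keynote, so the earliest it can start is 15:28.

15:28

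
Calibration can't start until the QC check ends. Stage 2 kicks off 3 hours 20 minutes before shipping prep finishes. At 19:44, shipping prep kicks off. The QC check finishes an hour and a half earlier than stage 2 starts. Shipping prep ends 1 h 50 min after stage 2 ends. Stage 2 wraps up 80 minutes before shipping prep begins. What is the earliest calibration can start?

Stage 2 ends at 19:44 − 80 min = 18:24.
Shipping prep ends at 18:24 + 110 min = 20:14.
Stage 2 starts at 20:14 − 200 min = 16:54.
The QC check ends at 16:54 − 90 min = 15:24.
Calibration is bounded by the QC check, so the earliest it can start is 15:24.

15:24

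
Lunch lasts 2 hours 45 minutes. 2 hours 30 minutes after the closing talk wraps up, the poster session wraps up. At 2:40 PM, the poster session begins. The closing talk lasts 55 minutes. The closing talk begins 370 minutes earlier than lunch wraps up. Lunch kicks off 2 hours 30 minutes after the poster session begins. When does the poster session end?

5:10 PM

Lunch starts at 2:40 PM + 150 min = 5:10 PM.
Lunch ends at 5:10 PM + 165 min = 7:55 PM.
The closing talk starts at 7:55 PM − 370 min = 1:45 PM.
The closing talk ends at 1:45 PM + 55 min = 2:40 PM.
The poster session ends at 2:40 PM + 150 min = 5:10 PM.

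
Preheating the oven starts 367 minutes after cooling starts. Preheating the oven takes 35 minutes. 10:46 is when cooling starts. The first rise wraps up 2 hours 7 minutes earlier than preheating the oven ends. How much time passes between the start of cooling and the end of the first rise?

Preheating the oven starts at 10:46 + 367 min = 16:53.
Preheating the oven ends at 16:53 + 35 min = 17:28.
The first rise ends at 17:28 − 127 min = 15:21.
From 10:46 to 15:21 is 275 minutes.

275 minutes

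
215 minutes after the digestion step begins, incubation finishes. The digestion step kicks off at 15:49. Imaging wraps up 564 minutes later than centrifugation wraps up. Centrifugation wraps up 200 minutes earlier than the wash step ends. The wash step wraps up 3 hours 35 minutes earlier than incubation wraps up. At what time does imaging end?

21:53

Incubation ends at 15:49 + 215 min = 19:24.
The wash step ends at 19:24 − 215 min = 15:49.
Centrifugation ends at 15:49 − 200 min = 12:29.
Imaging ends at 12:29 + 564 min = 21:53.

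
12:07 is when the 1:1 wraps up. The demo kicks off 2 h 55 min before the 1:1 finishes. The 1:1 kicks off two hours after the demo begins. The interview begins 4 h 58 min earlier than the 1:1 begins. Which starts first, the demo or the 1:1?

the demo

The demo starts at 12:07 − 175 min = 09:12.
The 1:1 starts at 09:12 + 120 min = 11:12.
The demo starts at 09:12 and the 1:1 starts at 11:12, so the demo is first.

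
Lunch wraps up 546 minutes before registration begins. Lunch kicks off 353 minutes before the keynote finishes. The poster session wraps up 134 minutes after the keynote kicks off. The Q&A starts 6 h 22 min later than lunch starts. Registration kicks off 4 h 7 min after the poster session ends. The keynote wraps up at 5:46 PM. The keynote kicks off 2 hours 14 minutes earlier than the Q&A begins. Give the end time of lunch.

1:16 PM

Lunch starts at 5:46 PM − 353 min = 11:53 AM.
The Q&A starts at 11:53 AM + 382 min = 6:15 PM.
The keynote starts at 6:15 PM − 134 min = 4:01 PM.
The poster session ends at 4:01 PM + 134 min = 6:15 PM.
Registration starts at 6:15 PM + 247 min = 10:22 PM.
Lunch ends at 10:22 PM − 546 min = 1:16 PM.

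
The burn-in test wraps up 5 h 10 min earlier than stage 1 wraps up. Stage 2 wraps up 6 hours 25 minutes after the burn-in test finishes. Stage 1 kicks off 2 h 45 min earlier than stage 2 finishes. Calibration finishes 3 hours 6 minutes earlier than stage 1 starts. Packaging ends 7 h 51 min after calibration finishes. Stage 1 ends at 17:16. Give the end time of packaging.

The burn-in test ends at 17:16 − 310 min = 12:06.
Stage 2 ends at 12:06 + 385 min = 18:31.
Stage 1 starts at 18:31 − 165 min = 15:46.
Calibration ends at 15:46 − 186 min = 12:40.
Packaging ends at 12:40 + 471 min = 20:31.

20:31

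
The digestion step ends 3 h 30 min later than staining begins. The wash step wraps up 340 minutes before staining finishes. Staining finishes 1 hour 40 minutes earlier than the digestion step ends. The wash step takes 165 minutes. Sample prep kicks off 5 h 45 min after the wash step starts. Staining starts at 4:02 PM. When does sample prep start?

The digestion step ends at 4:02 PM + 210 min = 7:32 PM.
Staining ends at 7:32 PM − 100 min = 5:52 PM.
The wash step ends at 5:52 PM − 340 min = 12:12 PM.
The wash step starts at 12:12 PM − 165 min = 9:27 AM.
Sample prep starts at 9:27 AM + 345 min = 3:12 PM.

3:12 PM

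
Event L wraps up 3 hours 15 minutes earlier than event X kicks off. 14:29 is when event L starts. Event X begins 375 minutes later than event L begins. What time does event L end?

17:29

Event X starts at 14:29 + 375 min = 20:44.
Event L ends at 20:44 − 195 min = 17:29.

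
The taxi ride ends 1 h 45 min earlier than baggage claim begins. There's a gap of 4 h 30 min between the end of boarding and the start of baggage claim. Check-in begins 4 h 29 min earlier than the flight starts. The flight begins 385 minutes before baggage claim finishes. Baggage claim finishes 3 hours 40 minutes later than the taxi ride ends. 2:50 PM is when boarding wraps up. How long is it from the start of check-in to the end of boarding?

4 hours 29 minutes

Baggage claim starts at 2:50 PM + 270 min = 7:20 PM.
The taxi ride ends at 7:20 PM − 105 min = 5:35 PM.
Baggage claim ends at 5:35 PM + 220 min = 9:15 PM.
The flight starts at 9:15 PM − 385 min = 2:50 PM.
Check-in starts at 2:50 PM − 269 min = 10:21 AM.
From 10:21 AM to 2:50 PM is 4 hours 29 minutes.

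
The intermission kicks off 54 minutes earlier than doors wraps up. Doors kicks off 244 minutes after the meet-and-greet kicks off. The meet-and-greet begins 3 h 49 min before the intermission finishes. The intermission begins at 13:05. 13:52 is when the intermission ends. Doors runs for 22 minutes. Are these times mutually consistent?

No

The meet-and-greet starts at 13:52 − 229 min = 10:03.
Doors starts at 10:03 + 244 min = 14:07.
Doors ends at 14:07 + 22 min = 14:29.
The intermission starts at 14:29 − 54 min = 13:35.
But the intermission is also said to start at 13:05 — a 30-minute conflict.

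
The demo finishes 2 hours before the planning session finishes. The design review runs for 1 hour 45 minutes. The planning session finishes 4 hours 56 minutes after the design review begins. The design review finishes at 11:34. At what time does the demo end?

12:45

The design review starts at 11:34 − 105 min = 09:49.
The planning session ends at 09:49 + 296 min = 14:45.
The demo ends at 14:45 − 120 min = 12:45.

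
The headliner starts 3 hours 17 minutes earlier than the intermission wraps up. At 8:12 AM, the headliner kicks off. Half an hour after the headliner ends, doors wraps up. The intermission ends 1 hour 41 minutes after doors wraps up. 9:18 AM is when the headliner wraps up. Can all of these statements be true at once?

Doors ends at 9:18 AM + 30 min = 9:48 AM.
The intermission ends at 9:48 AM + 101 min = 11:29 AM.
The headliner starts at 11:29 AM − 197 min = 8:12 AM.
That matches the stated 8:12 AM, so the schedule is consistent.

Yes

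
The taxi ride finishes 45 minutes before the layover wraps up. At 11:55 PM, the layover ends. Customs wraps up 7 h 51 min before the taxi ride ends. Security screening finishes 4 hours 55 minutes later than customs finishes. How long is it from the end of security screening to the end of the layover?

3 hours 41 minutes

The taxi ride ends at 11:55 PM − 45 min = 11:10 PM.
Customs ends at 11:10 PM − 471 min = 3:19 PM.
Security screening ends at 3:19 PM + 295 min = 8:14 PM.
From 8:14 PM to 11:55 PM is 3 hours 41 minutes.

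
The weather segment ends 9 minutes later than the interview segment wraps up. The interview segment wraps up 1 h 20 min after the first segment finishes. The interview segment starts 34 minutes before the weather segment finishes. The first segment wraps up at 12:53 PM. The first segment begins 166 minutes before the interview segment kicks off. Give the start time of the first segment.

The interview segment ends at 12:53 PM + 80 min = 2:13 PM.
The weather segment ends at 2:13 PM + 9 min = 2:22 PM.
The interview segment starts at 2:22 PM − 34 min = 1:48 PM.
The first segment starts at 1:48 PM − 166 min = 11:02 AM.

11:02 AM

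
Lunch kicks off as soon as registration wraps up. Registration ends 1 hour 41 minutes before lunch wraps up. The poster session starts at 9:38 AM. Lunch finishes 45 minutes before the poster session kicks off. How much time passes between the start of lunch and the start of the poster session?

Lunch ends at 9:38 AM − 45 min = 8:53 AM.
Registration ends at 8:53 AM − 101 min = 7:12 AM.
So lunch starts at 7:12 AM.
From 7:12 AM to 9:38 AM is 146 minutes.

146 minutes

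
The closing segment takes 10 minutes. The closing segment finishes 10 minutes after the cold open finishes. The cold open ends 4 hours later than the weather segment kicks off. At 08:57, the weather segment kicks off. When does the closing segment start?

The cold open ends at 08:57 + 240 min = 12:57.
The closing segment ends at 12:57 + 10 min = 13:07.
The closing segment starts at 13:07 − 10 min = 12:57.

12:57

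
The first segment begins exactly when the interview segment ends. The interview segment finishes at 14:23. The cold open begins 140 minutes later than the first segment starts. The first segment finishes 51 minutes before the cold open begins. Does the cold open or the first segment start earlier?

the first segment

The first segment starts at 14:23.
The cold open starts at 14:23 + 140 min = 16:43.
The cold open starts at 16:43 and the first segment starts at 14:23, so the first segment is first.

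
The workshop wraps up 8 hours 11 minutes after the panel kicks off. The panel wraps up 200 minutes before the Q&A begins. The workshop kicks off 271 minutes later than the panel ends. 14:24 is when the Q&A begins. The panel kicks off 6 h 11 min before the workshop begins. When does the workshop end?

17:35

The panel ends at 14:24 − 200 min = 11:04.
The workshop starts at 11:04 + 271 min = 15:35.
The panel starts at 15:35 − 371 min = 09:24.
The workshop ends at 09:24 + 491 min = 17:35.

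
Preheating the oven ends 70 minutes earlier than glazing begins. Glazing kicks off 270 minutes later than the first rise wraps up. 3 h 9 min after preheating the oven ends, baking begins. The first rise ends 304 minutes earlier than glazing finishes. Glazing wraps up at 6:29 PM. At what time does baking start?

The first rise ends at 6:29 PM − 304 min = 1:25 PM.
Glazing starts at 1:25 PM + 270 min = 5:55 PM.
Preheating the oven ends at 5:55 PM − 70 min = 4:45 PM.
Baking starts at 4:45 PM + 189 min = 7:54 PM.

7:54 PM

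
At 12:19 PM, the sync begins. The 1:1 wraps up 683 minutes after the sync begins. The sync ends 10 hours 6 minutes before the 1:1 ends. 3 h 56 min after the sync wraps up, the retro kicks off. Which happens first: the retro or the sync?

the sync

The 1:1 ends at 12:19 PM + 683 min = 11:42 PM.
The sync ends at 11:42 PM − 606 min = 1:36 PM.
The retro starts at 1:36 PM + 236 min = 5:32 PM.
The retro starts at 5:32 PM and the sync starts at 12:19 PM, so the sync is first.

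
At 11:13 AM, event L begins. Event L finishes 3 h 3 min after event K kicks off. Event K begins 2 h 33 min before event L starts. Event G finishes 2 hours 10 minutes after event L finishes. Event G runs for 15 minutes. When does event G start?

1:38 PM

Event K starts at 11:13 AM − 153 min = 8:40 AM.
Event L ends at 8:40 AM + 183 min = 11:43 AM.
Event G ends at 11:43 AM + 130 min = 1:53 PM.
Event G starts at 1:53 PM − 15 min = 1:38 PM.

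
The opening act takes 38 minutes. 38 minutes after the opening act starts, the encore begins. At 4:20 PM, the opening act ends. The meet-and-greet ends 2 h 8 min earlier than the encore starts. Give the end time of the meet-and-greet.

The opening act starts at 4:20 PM − 38 min = 3:42 PM.
The encore starts at 3:42 PM + 38 min = 4:20 PM.
The meet-and-greet ends at 4:20 PM − 128 min = 2:12 PM.

2:12 PM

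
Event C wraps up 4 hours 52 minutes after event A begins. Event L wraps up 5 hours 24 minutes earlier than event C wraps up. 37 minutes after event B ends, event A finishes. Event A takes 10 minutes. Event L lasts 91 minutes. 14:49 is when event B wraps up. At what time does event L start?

13:13

Event A ends at 14:49 + 37 min = 15:26.
Event A starts at 15:26 − 10 min = 15:16.
Event C ends at 15:16 + 292 min = 20:08.
Event L ends at 20:08 − 324 min = 14:44.
Event L starts at 14:44 − 91 min = 13:13.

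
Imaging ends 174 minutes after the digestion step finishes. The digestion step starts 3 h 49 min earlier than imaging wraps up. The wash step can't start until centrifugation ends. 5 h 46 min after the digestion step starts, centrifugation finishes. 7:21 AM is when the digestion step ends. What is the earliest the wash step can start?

Imaging ends at 7:21 AM + 174 min = 10:15 AM.
The digestion step starts at 10:15 AM − 229 min = 6:26 AM.
Centrifugation ends at 6:26 AM + 346 min = 12:12 PM.
The wash step is bounded by centrifugation, so the earliest it can start is 12:12 PM.

12:12 PM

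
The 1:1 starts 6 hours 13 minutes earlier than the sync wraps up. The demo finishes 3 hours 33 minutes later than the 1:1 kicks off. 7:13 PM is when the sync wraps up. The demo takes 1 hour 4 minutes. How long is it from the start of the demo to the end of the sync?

3 hours 44 minutes

The 1:1 starts at 7:13 PM − 373 min = 1:00 PM.
The demo ends at 1:00 PM + 213 min = 4:33 PM.
The demo starts at 4:33 PM − 64 min = 3:29 PM.
From 3:29 PM to 7:13 PM is 3 hours 44 minutes.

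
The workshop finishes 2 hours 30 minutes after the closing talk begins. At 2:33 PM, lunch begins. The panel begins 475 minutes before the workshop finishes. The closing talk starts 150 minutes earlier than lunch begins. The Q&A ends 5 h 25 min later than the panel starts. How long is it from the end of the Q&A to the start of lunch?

The closing talk starts at 2:33 PM − 150 min = 12:03 PM.
The workshop ends at 12:03 PM + 150 min = 2:33 PM.
The panel starts at 2:33 PM − 475 min = 6:38 AM.
The Q&A ends at 6:38 AM + 325 min = 12:03 PM.
From 12:03 PM to 2:33 PM is 2.5 hours.

2.5 hours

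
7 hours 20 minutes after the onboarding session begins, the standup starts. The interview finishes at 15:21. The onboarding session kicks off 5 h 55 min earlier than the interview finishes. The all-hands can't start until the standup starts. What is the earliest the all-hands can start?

16:46

The onboarding session starts at 15:21 − 355 min = 09:26.
The standup starts at 09:26 + 440 min = 16:46.
The all-hands is bounded by the standup, so the earliest it can start is 16:46.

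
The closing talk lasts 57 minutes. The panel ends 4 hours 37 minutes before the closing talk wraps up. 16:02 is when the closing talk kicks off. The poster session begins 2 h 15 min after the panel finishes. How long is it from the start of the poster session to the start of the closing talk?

1 h 25 min

The closing talk ends at 16:02 + 57 min = 16:59.
The panel ends at 16:59 − 277 min = 12:22.
The poster session starts at 12:22 + 135 min = 14:37.
From 14:37 to 16:02 is 1 h 25 min.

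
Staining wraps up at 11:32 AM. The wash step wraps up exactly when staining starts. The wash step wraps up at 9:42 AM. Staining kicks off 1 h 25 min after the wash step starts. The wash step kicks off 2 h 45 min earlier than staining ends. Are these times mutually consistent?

The wash step starts at 11:32 AM − 165 min = 8:47 AM.
Staining starts at 8:47 AM + 85 min = 10:12 AM.
So the wash step ends at 10:12 AM.
But the wash step is also said to end at 9:42 AM — a 30-minute conflict.

No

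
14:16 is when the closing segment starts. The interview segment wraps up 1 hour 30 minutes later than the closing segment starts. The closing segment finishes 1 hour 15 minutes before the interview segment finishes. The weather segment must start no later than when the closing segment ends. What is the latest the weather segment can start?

The interview segment ends at 14:16 + 90 min = 15:46.
The closing segment ends at 15:46 − 75 min = 14:31.
The weather segment is bounded by the closing segment, so the latest it can start is 14:31.

14:31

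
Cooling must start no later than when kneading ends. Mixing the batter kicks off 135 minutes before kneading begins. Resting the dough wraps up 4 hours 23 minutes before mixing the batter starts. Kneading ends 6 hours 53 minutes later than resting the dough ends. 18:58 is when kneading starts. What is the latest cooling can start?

Mixing the batter starts at 18:58 − 135 min = 16:43.
Resting the dough ends at 16:43 − 263 min = 12:20.
Kneading ends at 12:20 + 413 min = 19:13.
Cooling is bounded by kneading, so the latest it can start is 19:13.

19:13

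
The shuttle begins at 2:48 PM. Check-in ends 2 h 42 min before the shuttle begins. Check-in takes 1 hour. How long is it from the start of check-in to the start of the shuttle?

Check-in ends at 2:48 PM − 162 min = 12:06 PM.
Check-in starts at 12:06 PM − 60 min = 11:06 AM.
From 11:06 AM to 2:48 PM is 222 minutes.

222 minutes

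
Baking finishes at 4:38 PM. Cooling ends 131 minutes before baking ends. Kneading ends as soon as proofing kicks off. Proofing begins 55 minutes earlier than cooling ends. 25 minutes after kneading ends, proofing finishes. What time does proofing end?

1:57 PM

Cooling ends at 4:38 PM − 131 min = 2:27 PM.
Proofing starts at 2:27 PM − 55 min = 1:32 PM.
So kneading ends at 1:32 PM.
Proofing ends at 1:32 PM + 25 min = 1:57 PM.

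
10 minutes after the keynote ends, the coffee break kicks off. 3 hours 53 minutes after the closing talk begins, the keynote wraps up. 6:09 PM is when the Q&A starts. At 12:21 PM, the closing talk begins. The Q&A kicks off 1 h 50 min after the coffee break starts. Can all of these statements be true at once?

No

The keynote ends at 12:21 PM + 233 min = 4:14 PM.
The coffee break starts at 4:14 PM + 10 min = 4:24 PM.
The Q&A starts at 4:24 PM + 110 min = 6:14 PM.
But the Q&A is also said to start at 6:09 PM — a 5-minute conflict.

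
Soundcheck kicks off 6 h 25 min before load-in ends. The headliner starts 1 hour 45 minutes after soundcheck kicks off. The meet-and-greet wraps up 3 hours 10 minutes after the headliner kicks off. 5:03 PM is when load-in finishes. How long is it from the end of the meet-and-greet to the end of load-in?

Soundcheck starts at 5:03 PM − 385 min = 10:38 AM.
The headliner starts at 10:38 AM + 105 min = 12:23 PM.
The meet-and-greet ends at 12:23 PM + 190 min = 3:33 PM.
From 3:33 PM to 5:03 PM is 1 hour 30 minutes.

1 hour 30 minutes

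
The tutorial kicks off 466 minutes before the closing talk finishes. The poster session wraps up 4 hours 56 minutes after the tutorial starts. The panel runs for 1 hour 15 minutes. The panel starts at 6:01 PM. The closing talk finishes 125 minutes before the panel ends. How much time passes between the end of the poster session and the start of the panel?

3 h 40 min

The panel ends at 6:01 PM + 75 min = 7:16 PM.
The closing talk ends at 7:16 PM − 125 min = 5:11 PM.
The tutorial starts at 5:11 PM − 466 min = 9:25 AM.
The poster session ends at 9:25 AM + 296 min = 2:21 PM.
From 2:21 PM to 6:01 PM is 3 h 40 min.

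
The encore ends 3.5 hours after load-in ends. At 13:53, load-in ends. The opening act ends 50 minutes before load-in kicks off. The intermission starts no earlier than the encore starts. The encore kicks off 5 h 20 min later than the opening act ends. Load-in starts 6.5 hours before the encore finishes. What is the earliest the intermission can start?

15:23

The encore ends at 13:53 + 210 min = 17:23.
Load-in starts at 17:23 − 390 min = 10:53.
The opening act ends at 10:53 − 50 min = 10:03.
The encore starts at 10:03 + 320 min = 15:23.
The intermission is bounded by the encore, so the earliest it can start is 15:23.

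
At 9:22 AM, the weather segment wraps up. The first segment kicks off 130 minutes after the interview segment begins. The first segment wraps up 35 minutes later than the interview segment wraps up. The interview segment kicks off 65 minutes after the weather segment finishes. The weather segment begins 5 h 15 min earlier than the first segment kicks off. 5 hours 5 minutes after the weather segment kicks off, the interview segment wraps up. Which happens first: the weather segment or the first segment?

the weather segment

The interview segment starts at 9:22 AM + 65 min = 10:27 AM.
The first segment starts at 10:27 AM + 130 min = 12:37 PM.
The weather segment starts at 12:37 PM − 315 min = 7:22 AM.
The weather segment starts at 7:22 AM and the first segment starts at 12:37 PM, so the weather segment is first.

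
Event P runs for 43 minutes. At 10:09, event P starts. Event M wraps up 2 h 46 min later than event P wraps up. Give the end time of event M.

Event P ends at 10:09 + 43 min = 10:52.
Event M ends at 10:52 + 166 min = 13:38.

13:38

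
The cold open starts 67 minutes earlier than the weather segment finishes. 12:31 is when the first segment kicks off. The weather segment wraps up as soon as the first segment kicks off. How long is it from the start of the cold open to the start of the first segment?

The weather segment ends at 12:31.
The cold open starts at 12:31 − 67 min = 11:24.
From 11:24 to 12:31 is 1 hour 7 minutes.

1 hour 7 minutes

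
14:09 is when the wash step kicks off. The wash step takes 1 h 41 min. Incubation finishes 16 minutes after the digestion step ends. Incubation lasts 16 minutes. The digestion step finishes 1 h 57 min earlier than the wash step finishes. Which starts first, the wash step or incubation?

incubation

The wash step ends at 14:09 + 101 min = 15:50.
The digestion step ends at 15:50 − 117 min = 13:53.
Incubation ends at 13:53 + 16 min = 14:09.
Incubation starts at 14:09 − 16 min = 13:53.
The wash step starts at 14:09 and incubation starts at 13:53, so incubation is first.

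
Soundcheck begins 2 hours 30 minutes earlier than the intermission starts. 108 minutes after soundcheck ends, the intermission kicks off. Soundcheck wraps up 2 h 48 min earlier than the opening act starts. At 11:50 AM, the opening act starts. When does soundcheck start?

Soundcheck ends at 11:50 AM − 168 min = 9:02 AM.
The intermission starts at 9:02 AM + 108 min = 10:50 AM.
Soundcheck starts at 10:50 AM − 150 min = 8:20 AM.

8:20 AM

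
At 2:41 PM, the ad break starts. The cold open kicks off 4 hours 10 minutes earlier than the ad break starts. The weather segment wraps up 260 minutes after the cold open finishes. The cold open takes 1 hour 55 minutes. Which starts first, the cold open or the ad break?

the cold open

The cold open starts at 2:41 PM − 250 min = 10:31 AM.
The cold open starts at 10:31 AM and the ad break starts at 2:41 PM, so the cold open is first.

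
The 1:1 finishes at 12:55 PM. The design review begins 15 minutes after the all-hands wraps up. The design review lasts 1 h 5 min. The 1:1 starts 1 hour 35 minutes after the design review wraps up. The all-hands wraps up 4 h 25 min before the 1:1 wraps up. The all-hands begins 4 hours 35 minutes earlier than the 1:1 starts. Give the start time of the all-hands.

6:50 AM

The all-hands ends at 12:55 PM − 265 min = 8:30 AM.
The design review starts at 8:30 AM + 15 min = 8:45 AM.
The design review ends at 8:45 AM + 65 min = 9:50 AM.
The 1:1 starts at 9:50 AM + 95 min = 11:25 AM.
The all-hands starts at 11:25 AM − 275 min = 6:50 AM.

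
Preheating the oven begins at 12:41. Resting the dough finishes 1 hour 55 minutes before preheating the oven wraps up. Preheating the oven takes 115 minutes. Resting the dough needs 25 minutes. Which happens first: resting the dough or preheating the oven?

resting the dough

Preheating the oven ends at 12:41 + 115 min = 14:36.
Resting the dough ends at 14:36 − 115 min = 12:41.
Resting the dough starts at 12:41 − 25 min = 12:16.
Resting the dough starts at 12:16 and preheating the oven starts at 12:41, so resting the dough is first.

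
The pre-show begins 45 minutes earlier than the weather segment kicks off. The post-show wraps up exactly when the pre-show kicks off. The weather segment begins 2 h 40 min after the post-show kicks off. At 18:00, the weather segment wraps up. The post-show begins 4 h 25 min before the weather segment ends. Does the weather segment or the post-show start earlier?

the post-show

The post-show starts at 18:00 − 265 min = 13:35.
The weather segment starts at 13:35 + 160 min = 16:15.
The weather segment starts at 16:15 and the post-show starts at 13:35, so the post-show is first.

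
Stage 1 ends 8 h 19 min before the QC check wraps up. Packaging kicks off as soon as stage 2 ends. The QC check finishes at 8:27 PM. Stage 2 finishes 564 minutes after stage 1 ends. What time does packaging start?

Stage 1 ends at 8:27 PM − 499 min = 12:08 PM.
Stage 2 ends at 12:08 PM + 564 min = 9:32 PM.
So packaging starts at 9:32 PM.

9:32 PM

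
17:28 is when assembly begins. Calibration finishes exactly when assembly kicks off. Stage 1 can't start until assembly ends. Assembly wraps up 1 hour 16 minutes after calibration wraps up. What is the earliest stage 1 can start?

18:44

Calibration ends at 17:28.
Assembly ends at 17:28 + 76 min = 18:44.
Stage 1 is bounded by assembly, so the earliest it can start is 18:44.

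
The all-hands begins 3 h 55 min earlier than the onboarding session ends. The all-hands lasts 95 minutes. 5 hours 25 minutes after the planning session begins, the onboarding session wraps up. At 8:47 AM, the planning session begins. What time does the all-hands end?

The onboarding session ends at 8:47 AM + 325 min = 2:12 PM.
The all-hands starts at 2:12 PM − 235 min = 10:17 AM.
The all-hands ends at 10:17 AM + 95 min = 11:52 AM.

11:52 AM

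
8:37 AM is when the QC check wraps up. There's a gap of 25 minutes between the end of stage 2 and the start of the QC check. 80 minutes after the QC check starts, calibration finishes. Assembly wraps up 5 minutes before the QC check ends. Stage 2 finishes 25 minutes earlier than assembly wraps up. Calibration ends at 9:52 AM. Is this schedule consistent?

Yes

Assembly ends at 8:37 AM − 5 min = 8:32 AM.
Stage 2 ends at 8:32 AM − 25 min = 8:07 AM.
The QC check starts at 8:07 AM + 25 min = 8:32 AM.
Calibration ends at 8:32 AM + 80 min = 9:52 AM.
That matches the stated 9:52 AM, so the schedule is consistent.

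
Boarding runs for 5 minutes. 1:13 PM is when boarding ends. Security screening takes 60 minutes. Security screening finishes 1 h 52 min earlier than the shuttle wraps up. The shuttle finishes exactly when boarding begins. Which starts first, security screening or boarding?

Boarding starts at 1:13 PM − 5 min = 1:08 PM.
So the shuttle ends at 1:08 PM.
Security screening ends at 1:08 PM − 112 min = 11:16 AM.
Security screening starts at 11:16 AM − 60 min = 10:16 AM.
Security screening starts at 10:16 AM and boarding starts at 1:08 PM, so security screening is first.

security screening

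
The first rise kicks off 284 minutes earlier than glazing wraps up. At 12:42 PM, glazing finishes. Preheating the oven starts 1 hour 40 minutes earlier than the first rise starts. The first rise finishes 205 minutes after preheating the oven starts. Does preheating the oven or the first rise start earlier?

The first rise starts at 12:42 PM − 284 min = 7:58 AM.
Preheating the oven starts at 7:58 AM − 100 min = 6:18 AM.
Preheating the oven starts at 6:18 AM and the first rise starts at 7:58 AM, so preheating the oven is first.

preheating the oven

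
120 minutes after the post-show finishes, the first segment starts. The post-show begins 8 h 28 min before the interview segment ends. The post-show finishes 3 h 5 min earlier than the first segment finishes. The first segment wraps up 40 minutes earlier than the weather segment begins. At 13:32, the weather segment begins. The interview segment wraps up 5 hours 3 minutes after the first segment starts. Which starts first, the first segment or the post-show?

the post-show

The first segment ends at 13:32 − 40 min = 12:52.
The post-show ends at 12:52 − 185 min = 09:47.
The first segment starts at 09:47 + 120 min = 11:47.
The interview segment ends at 11:47 + 303 min = 16:50.
The post-show starts at 16:50 − 508 min = 08:22.
The first segment starts at 11:47 and the post-show starts at 08:22, so the post-show is first.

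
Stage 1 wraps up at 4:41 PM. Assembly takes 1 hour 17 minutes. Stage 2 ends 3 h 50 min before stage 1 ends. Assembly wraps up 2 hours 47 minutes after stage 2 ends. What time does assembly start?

2:21 PM

Stage 2 ends at 4:41 PM − 230 min = 12:51 PM.
Assembly ends at 12:51 PM + 167 min = 3:38 PM.
Assembly starts at 3:38 PM − 77 min = 2:21 PM.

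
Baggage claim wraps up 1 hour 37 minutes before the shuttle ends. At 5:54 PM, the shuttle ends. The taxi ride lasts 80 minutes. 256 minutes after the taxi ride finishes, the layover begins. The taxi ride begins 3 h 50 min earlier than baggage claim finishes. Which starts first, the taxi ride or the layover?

the taxi ride

Baggage claim ends at 5:54 PM − 97 min = 4:17 PM.
The taxi ride starts at 4:17 PM − 230 min = 12:27 PM.
The taxi ride ends at 12:27 PM + 80 min = 1:47 PM.
The layover starts at 1:47 PM + 256 min = 6:03 PM.
The taxi ride starts at 12:27 PM and the layover starts at 6:03 PM, so the taxi ride is first.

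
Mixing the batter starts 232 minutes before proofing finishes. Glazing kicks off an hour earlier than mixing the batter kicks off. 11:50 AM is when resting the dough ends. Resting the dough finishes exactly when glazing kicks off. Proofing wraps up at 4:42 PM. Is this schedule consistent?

Yes

Mixing the batter starts at 4:42 PM − 232 min = 12:50 PM.
Glazing starts at 12:50 PM − 60 min = 11:50 AM.
So resting the dough ends at 11:50 AM.
That matches the stated 11:50 AM, so the schedule is consistent.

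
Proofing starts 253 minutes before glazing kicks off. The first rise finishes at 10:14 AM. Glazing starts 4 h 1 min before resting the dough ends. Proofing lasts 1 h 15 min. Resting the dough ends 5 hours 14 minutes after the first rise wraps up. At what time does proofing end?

Resting the dough ends at 10:14 AM + 314 min = 3:28 PM.
Glazing starts at 3:28 PM − 241 min = 11:27 AM.
Proofing starts at 11:27 AM − 253 min = 7:14 AM.
Proofing ends at 7:14 AM + 75 min = 8:29 AM.

8:29 AM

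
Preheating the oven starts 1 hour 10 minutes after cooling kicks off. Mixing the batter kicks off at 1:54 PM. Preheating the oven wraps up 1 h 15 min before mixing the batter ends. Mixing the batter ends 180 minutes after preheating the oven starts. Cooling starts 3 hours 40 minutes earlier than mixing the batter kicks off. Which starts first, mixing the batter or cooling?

Cooling starts at 1:54 PM − 220 min = 10:14 AM.
Mixing the batter starts at 1:54 PM and cooling starts at 10:14 AM, so cooling is first.

cooling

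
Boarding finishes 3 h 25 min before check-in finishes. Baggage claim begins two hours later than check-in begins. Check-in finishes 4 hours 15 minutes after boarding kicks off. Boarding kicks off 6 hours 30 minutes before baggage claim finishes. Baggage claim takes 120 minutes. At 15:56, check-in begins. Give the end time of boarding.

14:16

Baggage claim starts at 15:56 + 120 min = 17:56.
Baggage claim ends at 17:56 + 120 min = 19:56.
Boarding starts at 19:56 − 390 min = 13:26.
Check-in ends at 13:26 + 255 min = 17:41.
Boarding ends at 17:41 − 205 min = 14:16.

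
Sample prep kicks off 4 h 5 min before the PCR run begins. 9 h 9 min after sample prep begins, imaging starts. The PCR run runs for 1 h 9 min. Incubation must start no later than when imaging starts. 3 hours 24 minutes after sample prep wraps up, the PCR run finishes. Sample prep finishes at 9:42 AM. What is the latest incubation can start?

The PCR run ends at 9:42 AM + 204 min = 1:06 PM.
The PCR run starts at 1:06 PM − 69 min = 11:57 AM.
Sample prep starts at 11:57 AM − 245 min = 7:52 AM.
Imaging starts at 7:52 AM + 549 min = 5:01 PM.
Incubation is bounded by imaging, so the latest it can start is 5:01 PM.

5:01 PM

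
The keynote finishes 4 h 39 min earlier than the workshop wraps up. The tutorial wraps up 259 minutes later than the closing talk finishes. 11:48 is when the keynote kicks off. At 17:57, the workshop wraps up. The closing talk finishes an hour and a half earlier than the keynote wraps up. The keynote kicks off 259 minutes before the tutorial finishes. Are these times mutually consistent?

The keynote ends at 17:57 − 279 min = 13:18.
The closing talk ends at 13:18 − 90 min = 11:48.
The tutorial ends at 11:48 + 259 min = 16:07.
The keynote starts at 16:07 − 259 min = 11:48.
That matches the stated 11:48, so the schedule is consistent.

Yes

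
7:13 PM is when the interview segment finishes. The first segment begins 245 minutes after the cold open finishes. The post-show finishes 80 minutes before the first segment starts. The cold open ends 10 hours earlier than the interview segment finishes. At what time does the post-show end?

11:58 AM

The cold open ends at 7:13 PM − 600 min = 9:13 AM.
The first segment starts at 9:13 AM + 245 min = 1:18 PM.
The post-show ends at 1:18 PM − 80 min = 11:58 AM.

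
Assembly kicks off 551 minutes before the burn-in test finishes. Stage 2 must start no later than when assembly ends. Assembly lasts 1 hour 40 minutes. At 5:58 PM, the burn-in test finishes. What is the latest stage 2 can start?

Assembly starts at 5:58 PM − 551 min = 8:47 AM.
Assembly ends at 8:47 AM + 100 min = 10:27 AM.
Stage 2 is bounded by assembly, so the latest it can start is 10:27 AM.

10:27 AM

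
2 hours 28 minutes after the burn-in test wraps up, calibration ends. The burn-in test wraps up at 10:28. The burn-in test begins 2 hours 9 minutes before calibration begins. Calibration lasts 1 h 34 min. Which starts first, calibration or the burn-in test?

the burn-in test

Calibration ends at 10:28 + 148 min = 12:56.
Calibration starts at 12:56 − 94 min = 11:22.
The burn-in test starts at 11:22 − 129 min = 09:13.
Calibration starts at 11:22 and the burn-in test starts at 09:13, so the burn-in test is first.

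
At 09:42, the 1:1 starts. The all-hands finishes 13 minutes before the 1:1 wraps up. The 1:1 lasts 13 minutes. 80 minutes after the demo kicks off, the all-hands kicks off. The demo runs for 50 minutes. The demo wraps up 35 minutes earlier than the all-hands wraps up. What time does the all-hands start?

The 1:1 ends at 09:42 + 13 min = 09:55.
The all-hands ends at 09:55 − 13 min = 09:42.
The demo ends at 09:42 − 35 min = 09:07.
The demo starts at 09:07 − 50 min = 08:17.
The all-hands starts at 08:17 + 80 min = 09:37.

09:37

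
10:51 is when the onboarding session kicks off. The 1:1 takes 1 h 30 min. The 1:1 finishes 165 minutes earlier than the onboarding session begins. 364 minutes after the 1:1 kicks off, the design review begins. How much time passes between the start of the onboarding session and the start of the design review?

The 1:1 ends at 10:51 − 165 min = 08:06.
The 1:1 starts at 08:06 − 90 min = 06:36.
The design review starts at 06:36 + 364 min = 12:40.
From 10:51 to 12:40 is 109 minutes.

109 minutes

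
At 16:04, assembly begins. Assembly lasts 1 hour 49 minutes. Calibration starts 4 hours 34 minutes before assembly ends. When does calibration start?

13:19

Assembly ends at 16:04 + 109 min = 17:53.
Calibration starts at 17:53 − 274 min = 13:19.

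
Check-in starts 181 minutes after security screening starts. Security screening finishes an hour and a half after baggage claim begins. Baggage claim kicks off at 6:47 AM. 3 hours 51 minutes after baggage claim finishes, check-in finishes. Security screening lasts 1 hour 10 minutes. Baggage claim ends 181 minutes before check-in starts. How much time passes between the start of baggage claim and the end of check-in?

Security screening ends at 6:47 AM + 90 min = 8:17 AM.
Security screening starts at 8:17 AM − 70 min = 7:07 AM.
Check-in starts at 7:07 AM + 181 min = 10:08 AM.
Baggage claim ends at 10:08 AM − 181 min = 7:07 AM.
Check-in ends at 7:07 AM + 231 min = 10:58 AM.
From 6:47 AM to 10:58 AM is 251 minutes.

251 minutes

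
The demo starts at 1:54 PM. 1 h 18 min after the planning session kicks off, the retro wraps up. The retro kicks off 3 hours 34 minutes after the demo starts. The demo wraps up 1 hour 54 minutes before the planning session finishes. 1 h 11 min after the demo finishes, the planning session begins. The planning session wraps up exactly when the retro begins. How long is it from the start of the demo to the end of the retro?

4 hours 9 minutes

The retro starts at 1:54 PM + 214 min = 5:28 PM.
So the planning session ends at 5:28 PM.
The demo ends at 5:28 PM − 114 min = 3:34 PM.
The planning session starts at 3:34 PM + 71 min = 4:45 PM.
The retro ends at 4:45 PM + 78 min = 6:03 PM.
From 1:54 PM to 6:03 PM is 4 hours 9 minutes.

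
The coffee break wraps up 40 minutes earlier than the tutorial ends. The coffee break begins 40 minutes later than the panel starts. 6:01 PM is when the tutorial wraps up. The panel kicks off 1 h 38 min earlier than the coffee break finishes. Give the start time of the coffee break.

The coffee break ends at 6:01 PM − 40 min = 5:21 PM.
The panel starts at 5:21 PM − 98 min = 3:43 PM.
The coffee break starts at 3:43 PM + 40 min = 4:23 PM.

4:23 PM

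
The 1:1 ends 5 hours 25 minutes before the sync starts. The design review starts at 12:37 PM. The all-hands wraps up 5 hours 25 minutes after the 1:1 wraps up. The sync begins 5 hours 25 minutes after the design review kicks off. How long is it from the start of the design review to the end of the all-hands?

5 h 25 min

The sync starts at 12:37 PM + 325 min = 6:02 PM.
The 1:1 ends at 6:02 PM − 325 min = 12:37 PM.
The all-hands ends at 12:37 PM + 325 min = 6:02 PM.
From 12:37 PM to 6:02 PM is 5 h 25 min.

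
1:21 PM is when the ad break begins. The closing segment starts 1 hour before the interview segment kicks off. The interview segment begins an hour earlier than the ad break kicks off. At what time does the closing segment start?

The interview segment starts at 1:21 PM − 60 min = 12:21 PM.
The closing segment starts at 12:21 PM − 60 min = 11:21 AM.

11:21 AM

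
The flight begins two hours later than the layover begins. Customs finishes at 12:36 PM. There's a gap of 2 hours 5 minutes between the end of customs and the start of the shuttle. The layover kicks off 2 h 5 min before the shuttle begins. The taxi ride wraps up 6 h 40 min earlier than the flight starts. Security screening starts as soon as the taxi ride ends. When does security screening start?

The shuttle starts at 12:36 PM + 125 min = 2:41 PM.
The layover starts at 2:41 PM − 125 min = 12:36 PM.
The flight starts at 12:36 PM + 120 min = 2:36 PM.
The taxi ride ends at 2:36 PM − 400 min = 7:56 AM.
So security screening starts at 7:56 AM.

7:56 AM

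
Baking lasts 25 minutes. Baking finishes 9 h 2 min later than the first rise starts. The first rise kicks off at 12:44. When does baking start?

21:21

Baking ends at 12:44 + 542 min = 21:46.
Baking starts at 21:46 − 25 min = 21:21.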